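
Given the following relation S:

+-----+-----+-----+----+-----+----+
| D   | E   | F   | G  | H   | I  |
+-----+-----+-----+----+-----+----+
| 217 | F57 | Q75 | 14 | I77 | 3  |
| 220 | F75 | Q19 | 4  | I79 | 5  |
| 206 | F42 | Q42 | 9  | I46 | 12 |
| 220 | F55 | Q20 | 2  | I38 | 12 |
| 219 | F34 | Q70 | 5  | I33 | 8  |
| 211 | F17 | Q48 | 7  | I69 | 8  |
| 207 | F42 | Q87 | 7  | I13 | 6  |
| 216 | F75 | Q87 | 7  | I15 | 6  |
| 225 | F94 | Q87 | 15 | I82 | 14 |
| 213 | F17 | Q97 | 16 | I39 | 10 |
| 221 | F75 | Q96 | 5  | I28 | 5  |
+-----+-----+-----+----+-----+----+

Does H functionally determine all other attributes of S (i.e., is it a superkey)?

Yes

All 11 rows have distinct H values, so H → (all attributes) holds and H is a superkey.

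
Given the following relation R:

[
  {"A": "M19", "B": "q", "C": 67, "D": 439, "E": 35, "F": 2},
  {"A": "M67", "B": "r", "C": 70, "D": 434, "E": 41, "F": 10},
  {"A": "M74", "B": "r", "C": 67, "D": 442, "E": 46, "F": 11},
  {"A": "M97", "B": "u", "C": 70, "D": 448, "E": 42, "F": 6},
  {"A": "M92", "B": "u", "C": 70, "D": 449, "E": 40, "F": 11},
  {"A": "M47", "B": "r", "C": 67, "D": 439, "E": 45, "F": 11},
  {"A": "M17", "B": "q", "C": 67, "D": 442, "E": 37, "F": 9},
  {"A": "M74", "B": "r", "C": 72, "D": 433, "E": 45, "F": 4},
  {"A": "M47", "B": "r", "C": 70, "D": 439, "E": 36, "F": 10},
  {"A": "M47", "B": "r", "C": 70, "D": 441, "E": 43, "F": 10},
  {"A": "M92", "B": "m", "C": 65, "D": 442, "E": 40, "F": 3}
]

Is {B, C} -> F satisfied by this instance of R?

(B=q, C=67): 2 rows → F takes values {2, 9} — violation
(B=r, C=70): 3 rows → F = 10, 10, 10 ✓
(B=r, C=67): 2 rows → F = 11, 11 ✓
(B=u, C=70): 2 rows → F takes values {6, 11} — violation
(B=r, C=72): 1 row → F = 4 ✓
(B=m, C=65): 1 row → F = 3 ✓
Two rows agree on {B, C} but differ on F, so {B, C} -> F does not hold.

No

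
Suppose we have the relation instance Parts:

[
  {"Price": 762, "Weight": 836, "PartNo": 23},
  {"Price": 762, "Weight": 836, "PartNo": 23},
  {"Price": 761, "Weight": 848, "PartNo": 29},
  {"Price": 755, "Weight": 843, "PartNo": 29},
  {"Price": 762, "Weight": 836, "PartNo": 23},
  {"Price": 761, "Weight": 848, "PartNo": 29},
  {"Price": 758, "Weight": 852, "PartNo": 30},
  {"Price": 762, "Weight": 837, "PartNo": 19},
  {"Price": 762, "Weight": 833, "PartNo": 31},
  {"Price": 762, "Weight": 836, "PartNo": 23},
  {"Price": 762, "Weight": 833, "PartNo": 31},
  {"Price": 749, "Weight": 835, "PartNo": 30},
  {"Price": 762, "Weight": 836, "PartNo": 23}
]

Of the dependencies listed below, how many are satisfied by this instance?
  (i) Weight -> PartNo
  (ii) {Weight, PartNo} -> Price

(i) Weight -> PartNo: every LHS value maps to a single RHS value — holds.
(ii) {Weight, PartNo} -> Price: every LHS value maps to a single RHS value — holds.
2 of the 2 dependencies hold.

2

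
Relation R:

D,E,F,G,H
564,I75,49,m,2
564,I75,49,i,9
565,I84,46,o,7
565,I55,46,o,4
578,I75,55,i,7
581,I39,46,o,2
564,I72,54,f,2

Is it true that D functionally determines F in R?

D=564: 3 rows → F takes values {49, 54} — violation
D=565: 2 rows → F = 46, 46 ✓
D=578: 1 row → F = 55 ✓
D=581: 1 row → F = 46 ✓
Two rows agree on D but differ on F, so D → F does not hold.

No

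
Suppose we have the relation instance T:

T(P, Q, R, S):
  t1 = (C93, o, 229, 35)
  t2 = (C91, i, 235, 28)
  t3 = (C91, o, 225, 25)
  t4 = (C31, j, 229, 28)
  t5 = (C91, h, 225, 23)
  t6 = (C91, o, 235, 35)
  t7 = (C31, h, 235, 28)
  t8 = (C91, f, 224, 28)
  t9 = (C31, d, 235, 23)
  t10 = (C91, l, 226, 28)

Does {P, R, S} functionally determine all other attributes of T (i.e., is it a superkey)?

Yes

All 10 rows have distinct {P, R, S} values, so {P, R, S} → (all attributes) holds and {P, R, S} is a superkey.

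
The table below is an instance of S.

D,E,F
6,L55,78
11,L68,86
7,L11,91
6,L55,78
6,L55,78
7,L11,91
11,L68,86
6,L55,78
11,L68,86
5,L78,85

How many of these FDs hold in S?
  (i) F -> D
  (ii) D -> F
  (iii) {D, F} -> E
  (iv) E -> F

4

(i) F -> D: every LHS value maps to a single RHS value — holds.
(ii) D -> F: every LHS value maps to a single RHS value — holds.
(iii) {D, F} -> E: every LHS value maps to a single RHS value — holds.
(iv) E -> F: every LHS value maps to a single RHS value — holds.
4 of the 4 dependencies hold.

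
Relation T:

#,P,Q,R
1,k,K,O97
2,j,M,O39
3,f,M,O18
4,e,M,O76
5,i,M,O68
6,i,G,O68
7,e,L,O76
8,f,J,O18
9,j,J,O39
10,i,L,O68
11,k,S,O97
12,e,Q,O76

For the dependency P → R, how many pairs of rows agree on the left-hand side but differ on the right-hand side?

P=k: all 2 rows agree on R — 0 pairs.
P=j: all 2 rows agree on R — 0 pairs.
P=f: all 2 rows agree on R — 0 pairs.
P=e: all 3 rows agree on R — 0 pairs.
P=i: all 3 rows agree on R — 0 pairs.

0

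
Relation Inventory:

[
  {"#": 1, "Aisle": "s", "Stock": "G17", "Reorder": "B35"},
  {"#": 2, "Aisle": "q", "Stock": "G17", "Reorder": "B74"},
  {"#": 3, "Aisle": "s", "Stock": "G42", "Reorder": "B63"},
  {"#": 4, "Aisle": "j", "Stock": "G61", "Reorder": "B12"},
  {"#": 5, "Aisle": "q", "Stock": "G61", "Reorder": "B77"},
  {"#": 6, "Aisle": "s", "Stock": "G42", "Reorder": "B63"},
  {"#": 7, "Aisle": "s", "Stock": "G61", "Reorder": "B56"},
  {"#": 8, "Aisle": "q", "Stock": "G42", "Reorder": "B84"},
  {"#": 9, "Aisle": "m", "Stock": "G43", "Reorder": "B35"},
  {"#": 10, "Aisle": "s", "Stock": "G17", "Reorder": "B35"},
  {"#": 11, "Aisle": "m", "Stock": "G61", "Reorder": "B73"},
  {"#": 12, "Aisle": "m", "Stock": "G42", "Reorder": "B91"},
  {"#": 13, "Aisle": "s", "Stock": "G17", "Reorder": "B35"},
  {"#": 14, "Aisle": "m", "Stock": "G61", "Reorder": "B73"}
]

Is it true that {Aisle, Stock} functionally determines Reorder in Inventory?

(Aisle=s, Stock=G17): rows 1, 10, 13 → Reorder = B35, B35, B35 ✓
(Aisle=q, Stock=G17): row 2 → Reorder = B74 ✓
(Aisle=s, Stock=G42): rows 3, 6 → Reorder = B63, B63 ✓
(Aisle=j, Stock=G61): row 4 → Reorder = B12 ✓
(Aisle=q, Stock=G61): row 5 → Reorder = B77 ✓
(Aisle=s, Stock=G61): row 7 → Reorder = B56 ✓
(Aisle=q, Stock=G42): row 8 → Reorder = B84 ✓
(Aisle=m, Stock=G43): row 9 → Reorder = B35 ✓
(Aisle=m, Stock=G61): rows 11, 14 → Reorder = B73, B73 ✓
(Aisle=m, Stock=G42): row 12 → Reorder = B91 ✓
Every {Aisle, Stock} value is associated with a single Reorder value, so {Aisle, Stock} → Reorder holds.

Yes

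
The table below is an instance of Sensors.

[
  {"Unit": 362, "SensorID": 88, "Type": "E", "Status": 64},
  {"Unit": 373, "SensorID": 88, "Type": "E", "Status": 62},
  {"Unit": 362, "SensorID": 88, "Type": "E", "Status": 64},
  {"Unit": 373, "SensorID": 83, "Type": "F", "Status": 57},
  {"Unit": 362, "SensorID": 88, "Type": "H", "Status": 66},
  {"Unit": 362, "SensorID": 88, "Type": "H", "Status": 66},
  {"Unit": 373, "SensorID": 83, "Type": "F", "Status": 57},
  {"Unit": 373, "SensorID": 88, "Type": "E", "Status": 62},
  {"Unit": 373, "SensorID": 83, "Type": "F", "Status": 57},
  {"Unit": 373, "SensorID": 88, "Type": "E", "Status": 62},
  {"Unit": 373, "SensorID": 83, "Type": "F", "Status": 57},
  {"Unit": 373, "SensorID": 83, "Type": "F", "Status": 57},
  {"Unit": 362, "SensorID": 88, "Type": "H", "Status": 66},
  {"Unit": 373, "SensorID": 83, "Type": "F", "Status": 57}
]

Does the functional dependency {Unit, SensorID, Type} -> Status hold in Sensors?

Yes

(Unit=362, SensorID=88, Type=E): 2 rows → Status = 64, 64 ✓
(Unit=373, SensorID=88, Type=E): 3 rows → Status = 62, 62, 62 ✓
(Unit=373, SensorID=83, Type=F): 6 rows → Status = 57, 57, 57, 57, 57, 57 ✓
(Unit=362, SensorID=88, Type=H): 3 rows → Status = 66, 66, 66 ✓
Every {Unit, SensorID, Type} value is associated with a single Status value, so {Unit, SensorID, Type} -> Status holds.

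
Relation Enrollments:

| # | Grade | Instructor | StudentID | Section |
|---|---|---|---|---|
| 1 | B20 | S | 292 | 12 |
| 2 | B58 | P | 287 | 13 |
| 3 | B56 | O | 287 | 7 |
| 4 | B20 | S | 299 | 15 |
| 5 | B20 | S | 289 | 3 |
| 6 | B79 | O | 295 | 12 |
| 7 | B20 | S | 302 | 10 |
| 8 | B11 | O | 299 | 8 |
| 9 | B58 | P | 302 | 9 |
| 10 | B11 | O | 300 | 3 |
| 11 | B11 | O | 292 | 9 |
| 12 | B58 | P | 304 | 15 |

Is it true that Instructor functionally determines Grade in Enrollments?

Instructor=S: rows 1, 4, 5, 7 → Grade = B20, B20, B20, B20 ✓
Instructor=P: rows 2, 9, 12 → Grade = B58, B58, B58 ✓
Instructor=O: rows 3, 6, 8, 10, 11 → Grade takes values {B56, B79, B11} — violation
Two rows agree on Instructor but differ on Grade, so Instructor → Grade does not hold.

No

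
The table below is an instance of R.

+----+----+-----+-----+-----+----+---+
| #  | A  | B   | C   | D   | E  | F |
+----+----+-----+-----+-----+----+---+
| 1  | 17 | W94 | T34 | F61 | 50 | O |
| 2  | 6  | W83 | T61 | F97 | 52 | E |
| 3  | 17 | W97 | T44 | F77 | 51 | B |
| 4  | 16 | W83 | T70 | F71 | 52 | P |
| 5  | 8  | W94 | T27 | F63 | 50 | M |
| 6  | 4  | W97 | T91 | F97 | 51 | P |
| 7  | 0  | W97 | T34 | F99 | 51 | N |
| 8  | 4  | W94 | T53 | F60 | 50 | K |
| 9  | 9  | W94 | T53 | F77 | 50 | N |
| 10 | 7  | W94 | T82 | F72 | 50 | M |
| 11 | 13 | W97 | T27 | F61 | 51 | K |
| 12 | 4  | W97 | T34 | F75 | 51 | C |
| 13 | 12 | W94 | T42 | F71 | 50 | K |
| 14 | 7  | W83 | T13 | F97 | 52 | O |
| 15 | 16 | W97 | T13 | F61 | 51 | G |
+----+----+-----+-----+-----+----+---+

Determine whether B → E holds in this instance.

B=W94: rows 1, 5, 8, 9, 10, 13 → E = 50, 50, 50, 50, 50, 50 ✓
B=W83: rows 2, 4, 14 → E = 52, 52, 52 ✓
B=W97: rows 3, 6, 7, 11, 12, 15 → E = 51, 51, 51, 51, 51, 51 ✓
Every B value is associated with a single E value, so B → E holds.

Yes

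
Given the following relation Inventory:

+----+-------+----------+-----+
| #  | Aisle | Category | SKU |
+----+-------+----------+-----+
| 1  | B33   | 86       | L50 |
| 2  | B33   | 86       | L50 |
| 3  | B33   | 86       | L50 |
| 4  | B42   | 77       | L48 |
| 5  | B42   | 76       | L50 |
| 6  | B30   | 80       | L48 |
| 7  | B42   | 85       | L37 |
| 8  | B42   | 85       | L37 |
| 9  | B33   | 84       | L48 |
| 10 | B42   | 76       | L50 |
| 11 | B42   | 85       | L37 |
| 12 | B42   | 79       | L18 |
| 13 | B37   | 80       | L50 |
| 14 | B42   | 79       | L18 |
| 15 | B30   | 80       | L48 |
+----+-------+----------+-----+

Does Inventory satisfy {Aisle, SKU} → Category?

Yes

(Aisle=B33, SKU=L50): rows 1, 2, 3 → Category = 86, 86, 86 ✓
(Aisle=B42, SKU=L48): row 4 → Category = 77 ✓
(Aisle=B42, SKU=L50): rows 5, 10 → Category = 76, 76 ✓
(Aisle=B30, SKU=L48): rows 6, 15 → Category = 80, 80 ✓
(Aisle=B42, SKU=L37): rows 7, 8, 11 → Category = 85, 85, 85 ✓
(Aisle=B33, SKU=L48): row 9 → Category = 84 ✓
(Aisle=B42, SKU=L18): rows 12, 14 → Category = 79, 79 ✓
(Aisle=B37, SKU=L50): row 13 → Category = 80 ✓
Every {Aisle, SKU} value is associated with a single Category value, so {Aisle, SKU} → Category holds.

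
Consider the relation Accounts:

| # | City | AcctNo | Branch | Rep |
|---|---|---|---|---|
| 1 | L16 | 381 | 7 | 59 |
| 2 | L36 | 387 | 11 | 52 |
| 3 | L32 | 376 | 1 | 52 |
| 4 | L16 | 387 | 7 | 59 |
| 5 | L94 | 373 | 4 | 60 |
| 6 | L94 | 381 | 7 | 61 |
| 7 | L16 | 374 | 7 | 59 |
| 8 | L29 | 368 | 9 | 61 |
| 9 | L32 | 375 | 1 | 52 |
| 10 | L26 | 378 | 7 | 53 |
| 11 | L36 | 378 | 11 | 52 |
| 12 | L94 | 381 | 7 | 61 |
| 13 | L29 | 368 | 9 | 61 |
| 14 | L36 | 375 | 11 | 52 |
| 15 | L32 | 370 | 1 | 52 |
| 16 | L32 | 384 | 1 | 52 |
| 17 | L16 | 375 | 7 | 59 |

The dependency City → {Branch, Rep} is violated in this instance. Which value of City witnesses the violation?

L94

City=L16: rows 1, 4, 7, 17 → {Branch,Rep} = (7, 59), (7, 59), (7, 59), (7, 59) ✓
City=L36: rows 2, 11, 14 → {Branch,Rep} = (11, 52), (11, 52), (11, 52) ✓
City=L32: rows 3, 9, 15, 16 → {Branch,Rep} = (1, 52), (1, 52), (1, 52), (1, 52) ✓
City=L94: rows 5, 6, 12 → {Branch,Rep} takes values {(4, 60), (7, 61)} — violation
City=L29: rows 8, 13 → {Branch,Rep} = (9, 61), (9, 61) ✓
City=L26: row 10 → {Branch,Rep} = (7, 53) ✓
The only City value with inconsistent RHS is City=L94.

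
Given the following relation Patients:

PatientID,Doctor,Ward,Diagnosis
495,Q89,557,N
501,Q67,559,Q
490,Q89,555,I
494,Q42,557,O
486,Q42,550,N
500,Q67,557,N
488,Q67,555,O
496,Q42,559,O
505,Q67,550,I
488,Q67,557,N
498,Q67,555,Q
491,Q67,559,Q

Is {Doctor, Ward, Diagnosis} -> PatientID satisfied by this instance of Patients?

No

(Doctor=Q89, Ward=557, Diagnosis=N): 1 row → PatientID = 495 ✓
(Doctor=Q67, Ward=559, Diagnosis=Q): 2 rows → PatientID takes values {501, 491} — violation
(Doctor=Q89, Ward=555, Diagnosis=I): 1 row → PatientID = 490 ✓
(Doctor=Q42, Ward=557, Diagnosis=O): 1 row → PatientID = 494 ✓
(Doctor=Q42, Ward=550, Diagnosis=N): 1 row → PatientID = 486 ✓
(Doctor=Q67, Ward=557, Diagnosis=N): 2 rows → PatientID takes values {500, 488} — violation
(Doctor=Q67, Ward=555, Diagnosis=O): 1 row → PatientID = 488 ✓
(Doctor=Q42, Ward=559, Diagnosis=O): 1 row → PatientID = 496 ✓
(Doctor=Q67, Ward=550, Diagnosis=I): 1 row → PatientID = 505 ✓
(Doctor=Q67, Ward=555, Diagnosis=Q): 1 row → PatientID = 498 ✓
Two rows agree on {Doctor, Ward, Diagnosis} but differ on PatientID, so {Doctor, Ward, Diagnosis} -> PatientID does not hold.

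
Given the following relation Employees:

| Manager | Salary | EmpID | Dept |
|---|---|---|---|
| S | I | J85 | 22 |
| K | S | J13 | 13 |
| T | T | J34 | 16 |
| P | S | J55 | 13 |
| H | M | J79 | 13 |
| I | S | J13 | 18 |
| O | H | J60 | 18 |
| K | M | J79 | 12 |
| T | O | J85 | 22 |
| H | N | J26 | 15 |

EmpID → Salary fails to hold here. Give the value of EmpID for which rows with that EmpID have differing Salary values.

J85

EmpID=J85: 2 rows → Salary takes values {I, O} — violation
EmpID=J13: 2 rows → Salary = S, S ✓
EmpID=J34: 1 row → Salary = T ✓
EmpID=J55: 1 row → Salary = S ✓
EmpID=J79: 2 rows → Salary = M, M ✓
EmpID=J60: 1 row → Salary = H ✓
EmpID=J26: 1 row → Salary = N ✓
The only EmpID value with inconsistent Salary is EmpID=J85.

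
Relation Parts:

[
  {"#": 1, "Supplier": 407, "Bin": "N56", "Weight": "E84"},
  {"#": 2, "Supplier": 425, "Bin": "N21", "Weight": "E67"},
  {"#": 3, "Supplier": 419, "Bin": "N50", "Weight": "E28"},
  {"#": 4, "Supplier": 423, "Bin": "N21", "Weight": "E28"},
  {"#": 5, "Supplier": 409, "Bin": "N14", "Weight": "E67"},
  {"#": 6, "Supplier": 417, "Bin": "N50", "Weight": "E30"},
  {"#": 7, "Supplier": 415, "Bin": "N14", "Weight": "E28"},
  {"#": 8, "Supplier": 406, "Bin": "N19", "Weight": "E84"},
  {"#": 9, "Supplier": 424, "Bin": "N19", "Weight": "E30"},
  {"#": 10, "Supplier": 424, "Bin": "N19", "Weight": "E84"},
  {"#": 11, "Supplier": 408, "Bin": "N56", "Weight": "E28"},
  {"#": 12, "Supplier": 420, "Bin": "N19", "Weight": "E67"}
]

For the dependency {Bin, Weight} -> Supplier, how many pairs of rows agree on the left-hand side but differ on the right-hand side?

(Bin=N19, Weight=E84): violating pairs (8,10) — 1 pair.

1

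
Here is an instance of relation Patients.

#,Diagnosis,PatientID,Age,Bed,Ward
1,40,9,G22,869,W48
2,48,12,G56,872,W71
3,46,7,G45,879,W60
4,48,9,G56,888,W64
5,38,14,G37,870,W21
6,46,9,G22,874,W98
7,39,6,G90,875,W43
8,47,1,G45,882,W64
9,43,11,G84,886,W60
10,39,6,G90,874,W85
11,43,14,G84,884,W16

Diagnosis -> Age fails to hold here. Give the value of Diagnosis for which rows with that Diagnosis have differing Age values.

46

Diagnosis=40: row 1 → Age = G22 ✓
Diagnosis=48: rows 2, 4 → Age = G56, G56 ✓
Diagnosis=46: rows 3, 6 → Age takes values {G45, G22} — violation
Diagnosis=38: row 5 → Age = G37 ✓
Diagnosis=39: rows 7, 10 → Age = G90, G90 ✓
Diagnosis=47: row 8 → Age = G45 ✓
Diagnosis=43: rows 9, 11 → Age = G84, G84 ✓
The only Diagnosis value with inconsistent Age is Diagnosis=46.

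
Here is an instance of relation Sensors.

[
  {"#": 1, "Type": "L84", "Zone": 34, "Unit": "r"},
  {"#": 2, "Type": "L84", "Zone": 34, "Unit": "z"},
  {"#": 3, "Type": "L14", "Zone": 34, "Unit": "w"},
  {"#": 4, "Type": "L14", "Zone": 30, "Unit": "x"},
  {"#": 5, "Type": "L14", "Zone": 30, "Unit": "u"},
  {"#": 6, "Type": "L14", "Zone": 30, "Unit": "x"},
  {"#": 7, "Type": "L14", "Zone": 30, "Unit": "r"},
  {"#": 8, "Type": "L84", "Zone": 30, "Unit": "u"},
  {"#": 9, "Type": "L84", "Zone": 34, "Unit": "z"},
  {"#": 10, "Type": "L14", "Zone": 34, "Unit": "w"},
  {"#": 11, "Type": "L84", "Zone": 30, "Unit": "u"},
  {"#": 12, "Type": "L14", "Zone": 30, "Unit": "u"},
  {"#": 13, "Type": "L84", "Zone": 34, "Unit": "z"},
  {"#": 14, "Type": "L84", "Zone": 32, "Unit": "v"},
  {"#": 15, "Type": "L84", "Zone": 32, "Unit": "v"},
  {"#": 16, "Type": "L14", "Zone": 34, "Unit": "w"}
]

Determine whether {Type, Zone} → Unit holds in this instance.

(Type=L84, Zone=34): rows 1, 2, 9, 13 → Unit takes values {r, z} — violation
(Type=L14, Zone=34): rows 3, 10, 16 → Unit = w, w, w ✓
(Type=L14, Zone=30): rows 4, 5, 6, 7, 12 → Unit takes values {x, u, r} — violation
(Type=L84, Zone=30): rows 8, 11 → Unit = u, u ✓
(Type=L84, Zone=32): rows 14, 15 → Unit = v, v ✓
Two rows agree on {Type, Zone} but differ on Unit, so {Type, Zone} → Unit does not hold.

No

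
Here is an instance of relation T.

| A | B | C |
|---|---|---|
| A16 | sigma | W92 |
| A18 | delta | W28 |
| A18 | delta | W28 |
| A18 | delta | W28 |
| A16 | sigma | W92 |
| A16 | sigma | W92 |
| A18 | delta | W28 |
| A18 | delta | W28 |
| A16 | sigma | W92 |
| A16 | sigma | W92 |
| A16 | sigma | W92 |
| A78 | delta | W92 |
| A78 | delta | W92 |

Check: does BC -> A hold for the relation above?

Yes

(B=sigma, C=W92): 6 rows → A = A16, A16, A16, A16, A16, A16 ✓
(B=delta, C=W28): 5 rows → A = A18, A18, A18, A18, A18 ✓
(B=delta, C=W92): 2 rows → A = A78, A78 ✓
Every BC value is associated with a single A value, so BC -> A holds.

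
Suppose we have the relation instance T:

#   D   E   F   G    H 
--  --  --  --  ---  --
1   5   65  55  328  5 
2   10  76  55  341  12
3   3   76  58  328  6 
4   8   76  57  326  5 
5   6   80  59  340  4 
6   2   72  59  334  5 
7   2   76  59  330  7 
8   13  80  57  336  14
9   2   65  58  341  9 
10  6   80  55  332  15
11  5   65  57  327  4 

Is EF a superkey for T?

All 11 rows have distinct EF values, so EF → (all attributes) holds and EF is a superkey.

Yes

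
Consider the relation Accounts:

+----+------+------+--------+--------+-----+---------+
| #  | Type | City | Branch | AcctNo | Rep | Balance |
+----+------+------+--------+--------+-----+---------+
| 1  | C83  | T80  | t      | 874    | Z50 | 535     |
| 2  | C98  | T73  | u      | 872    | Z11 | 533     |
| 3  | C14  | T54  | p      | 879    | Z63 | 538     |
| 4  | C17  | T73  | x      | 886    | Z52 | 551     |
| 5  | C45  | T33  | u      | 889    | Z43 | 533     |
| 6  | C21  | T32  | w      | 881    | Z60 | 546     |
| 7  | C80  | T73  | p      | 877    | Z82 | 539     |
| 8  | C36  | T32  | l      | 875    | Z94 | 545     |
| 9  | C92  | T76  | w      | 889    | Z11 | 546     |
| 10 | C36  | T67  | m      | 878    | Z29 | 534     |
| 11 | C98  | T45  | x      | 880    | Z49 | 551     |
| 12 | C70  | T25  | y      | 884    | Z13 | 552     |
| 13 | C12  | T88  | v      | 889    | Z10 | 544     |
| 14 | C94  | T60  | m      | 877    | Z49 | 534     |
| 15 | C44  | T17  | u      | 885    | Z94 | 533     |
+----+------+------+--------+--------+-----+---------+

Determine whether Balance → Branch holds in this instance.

Yes

Balance=535: row 1 → Branch = t ✓
Balance=533: rows 2, 5, 15 → Branch = u, u, u ✓
Balance=538: row 3 → Branch = p ✓
Balance=551: rows 4, 11 → Branch = x, x ✓
Balance=546: rows 6, 9 → Branch = w, w ✓
Balance=539: row 7 → Branch = p ✓
Balance=545: row 8 → Branch = l ✓
Balance=534: rows 10, 14 → Branch = m, m ✓
Balance=552: row 12 → Branch = y ✓
Balance=544: row 13 → Branch = v ✓
Every Balance value is associated with a single Branch value, so Balance → Branch holds.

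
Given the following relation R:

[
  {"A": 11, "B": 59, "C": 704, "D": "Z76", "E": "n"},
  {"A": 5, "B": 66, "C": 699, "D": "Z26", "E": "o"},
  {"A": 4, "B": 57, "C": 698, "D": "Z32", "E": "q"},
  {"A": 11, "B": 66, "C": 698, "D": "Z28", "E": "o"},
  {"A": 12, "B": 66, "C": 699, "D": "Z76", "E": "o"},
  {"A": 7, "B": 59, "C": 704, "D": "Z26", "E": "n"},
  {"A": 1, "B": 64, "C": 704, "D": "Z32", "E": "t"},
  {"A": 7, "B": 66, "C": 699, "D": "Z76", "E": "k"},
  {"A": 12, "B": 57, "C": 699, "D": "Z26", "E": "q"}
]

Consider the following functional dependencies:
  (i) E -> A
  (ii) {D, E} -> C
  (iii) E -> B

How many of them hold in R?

(i) E -> A: E=n: 2 rows → A takes values {11, 7} — violation; E=o: 3 rows → A takes values {5, 11, 12} — violation; E=q: 2 rows → A takes values {4, 12} — violation — fails.
(ii) {D, E} -> C: every LHS value maps to a single RHS value — holds.
(iii) E -> B: every LHS value maps to a single RHS value — holds.
2 of the 3 dependencies hold.

2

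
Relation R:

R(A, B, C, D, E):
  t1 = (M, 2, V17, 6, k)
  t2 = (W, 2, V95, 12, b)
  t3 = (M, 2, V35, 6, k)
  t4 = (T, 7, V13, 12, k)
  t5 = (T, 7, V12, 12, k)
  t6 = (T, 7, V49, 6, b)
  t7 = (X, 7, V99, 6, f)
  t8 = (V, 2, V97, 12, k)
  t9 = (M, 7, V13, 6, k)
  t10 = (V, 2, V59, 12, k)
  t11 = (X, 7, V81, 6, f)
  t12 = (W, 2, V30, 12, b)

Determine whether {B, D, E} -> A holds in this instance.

Yes

(B=2, D=6, E=k): rows 1, 3 → A = M, M ✓
(B=2, D=12, E=b): rows 2, 12 → A = W, W ✓
(B=7, D=12, E=k): rows 4, 5 → A = T, T ✓
(B=7, D=6, E=b): row 6 → A = T ✓
(B=7, D=6, E=f): rows 7, 11 → A = X, X ✓
(B=2, D=12, E=k): rows 8, 10 → A = V, V ✓
(B=7, D=6, E=k): row 9 → A = M ✓
Every {B, D, E} value is associated with a single A value, so {B, D, E} -> A holds.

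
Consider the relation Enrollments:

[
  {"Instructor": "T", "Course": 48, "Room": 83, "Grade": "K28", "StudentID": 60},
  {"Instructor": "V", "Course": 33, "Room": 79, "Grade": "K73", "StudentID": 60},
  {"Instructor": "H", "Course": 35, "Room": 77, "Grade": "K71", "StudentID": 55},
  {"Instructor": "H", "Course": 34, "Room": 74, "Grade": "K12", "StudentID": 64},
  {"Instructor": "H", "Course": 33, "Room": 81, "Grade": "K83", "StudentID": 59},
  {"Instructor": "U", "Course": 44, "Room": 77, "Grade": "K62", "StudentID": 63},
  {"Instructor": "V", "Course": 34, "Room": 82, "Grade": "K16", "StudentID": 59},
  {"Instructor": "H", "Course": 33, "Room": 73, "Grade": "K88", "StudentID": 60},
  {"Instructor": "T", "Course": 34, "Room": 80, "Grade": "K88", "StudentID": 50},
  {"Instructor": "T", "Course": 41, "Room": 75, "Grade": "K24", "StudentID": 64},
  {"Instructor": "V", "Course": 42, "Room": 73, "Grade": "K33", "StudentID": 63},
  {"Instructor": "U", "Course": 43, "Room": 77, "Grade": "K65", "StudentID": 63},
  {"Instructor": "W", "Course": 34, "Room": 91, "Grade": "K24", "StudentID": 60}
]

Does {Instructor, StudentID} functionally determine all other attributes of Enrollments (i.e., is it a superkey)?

No

Two distinct rows share (Instructor=U, StudentID=63), so {Instructor, StudentID} does not determine every attribute — not a superkey.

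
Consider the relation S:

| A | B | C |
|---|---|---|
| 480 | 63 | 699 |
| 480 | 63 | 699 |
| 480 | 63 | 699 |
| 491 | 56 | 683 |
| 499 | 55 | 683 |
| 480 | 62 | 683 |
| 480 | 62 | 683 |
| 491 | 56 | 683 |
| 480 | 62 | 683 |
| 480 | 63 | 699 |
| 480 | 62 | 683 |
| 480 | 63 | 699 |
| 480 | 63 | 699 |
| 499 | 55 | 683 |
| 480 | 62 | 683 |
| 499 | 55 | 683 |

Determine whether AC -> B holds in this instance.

(A=480, C=699): 6 rows → B = 63, 63, 63, 63, 63, 63 ✓
(A=491, C=683): 2 rows → B = 56, 56 ✓
(A=499, C=683): 3 rows → B = 55, 55, 55 ✓
(A=480, C=683): 5 rows → B = 62, 62, 62, 62, 62 ✓
Every AC value is associated with a single B value, so AC -> B holds.

Yes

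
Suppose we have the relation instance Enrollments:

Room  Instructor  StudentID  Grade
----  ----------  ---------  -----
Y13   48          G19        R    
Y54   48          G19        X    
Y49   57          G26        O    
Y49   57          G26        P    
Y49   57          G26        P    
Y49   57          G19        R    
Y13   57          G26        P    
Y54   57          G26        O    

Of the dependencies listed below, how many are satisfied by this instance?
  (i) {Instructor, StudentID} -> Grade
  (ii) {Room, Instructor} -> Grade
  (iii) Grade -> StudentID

1

(i) {Instructor, StudentID} -> Grade: (Instructor=48, StudentID=G19): 2 rows → Grade takes values {R, X} — violation; (Instructor=57, StudentID=G26): 5 rows → Grade takes values {O, P} — violation — fails.
(ii) {Room, Instructor} -> Grade: (Room=Y49, Instructor=57): 4 rows → Grade takes values {O, P, R} — violation — fails.
(iii) Grade -> StudentID: every LHS value maps to a single RHS value — holds.
1 of the 3 dependencies holds.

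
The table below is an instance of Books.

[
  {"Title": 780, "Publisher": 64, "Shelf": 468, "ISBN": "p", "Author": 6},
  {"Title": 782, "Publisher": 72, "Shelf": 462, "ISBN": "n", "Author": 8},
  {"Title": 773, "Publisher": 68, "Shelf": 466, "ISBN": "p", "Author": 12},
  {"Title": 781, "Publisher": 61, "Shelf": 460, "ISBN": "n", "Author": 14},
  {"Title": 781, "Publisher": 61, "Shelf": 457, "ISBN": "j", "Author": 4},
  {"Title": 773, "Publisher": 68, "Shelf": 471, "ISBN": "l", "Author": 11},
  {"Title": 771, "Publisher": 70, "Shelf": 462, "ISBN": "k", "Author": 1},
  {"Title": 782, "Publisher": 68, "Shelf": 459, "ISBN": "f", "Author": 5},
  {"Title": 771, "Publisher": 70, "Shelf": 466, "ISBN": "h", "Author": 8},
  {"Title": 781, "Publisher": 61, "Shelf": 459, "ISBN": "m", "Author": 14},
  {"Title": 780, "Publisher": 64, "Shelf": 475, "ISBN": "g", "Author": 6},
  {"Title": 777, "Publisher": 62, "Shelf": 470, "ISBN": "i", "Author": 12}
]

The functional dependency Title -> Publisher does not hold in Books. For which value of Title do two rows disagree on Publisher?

782

Title=780: 2 rows → Publisher = 64, 64 ✓
Title=782: 2 rows → Publisher takes values {72, 68} — violation
Title=773: 2 rows → Publisher = 68, 68 ✓
Title=781: 3 rows → Publisher = 61, 61, 61 ✓
Title=771: 2 rows → Publisher = 70, 70 ✓
Title=777: 1 row → Publisher = 62 ✓
The only Title value with inconsistent Publisher is Title=782.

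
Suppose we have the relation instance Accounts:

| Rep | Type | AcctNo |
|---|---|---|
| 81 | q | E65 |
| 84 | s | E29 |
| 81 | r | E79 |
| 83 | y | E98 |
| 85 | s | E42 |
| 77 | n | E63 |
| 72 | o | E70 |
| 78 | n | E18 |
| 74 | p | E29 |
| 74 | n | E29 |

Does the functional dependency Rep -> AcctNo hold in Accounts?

No

Rep=81: 2 rows → AcctNo takes values {E65, E79} — violation
Rep=84: 1 row → AcctNo = E29 ✓
Rep=83: 1 row → AcctNo = E98 ✓
Rep=85: 1 row → AcctNo = E42 ✓
Rep=77: 1 row → AcctNo = E63 ✓
Rep=72: 1 row → AcctNo = E70 ✓
Rep=78: 1 row → AcctNo = E18 ✓
Rep=74: 2 rows → AcctNo = E29, E29 ✓
Two rows agree on Rep but differ on AcctNo, so Rep -> AcctNo does not hold.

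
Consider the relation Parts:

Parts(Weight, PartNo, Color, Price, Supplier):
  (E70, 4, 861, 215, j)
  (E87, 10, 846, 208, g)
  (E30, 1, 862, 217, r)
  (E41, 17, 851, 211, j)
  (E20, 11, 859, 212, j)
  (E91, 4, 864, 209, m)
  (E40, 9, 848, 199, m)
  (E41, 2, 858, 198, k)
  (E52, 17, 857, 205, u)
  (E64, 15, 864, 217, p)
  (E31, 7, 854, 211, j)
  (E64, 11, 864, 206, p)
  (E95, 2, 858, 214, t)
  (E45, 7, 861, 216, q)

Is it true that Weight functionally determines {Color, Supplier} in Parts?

No

Weight=E70: 1 row → {Color,Supplier} = (861, j) ✓
Weight=E87: 1 row → {Color,Supplier} = (846, g) ✓
Weight=E30: 1 row → {Color,Supplier} = (862, r) ✓
Weight=E41: 2 rows → {Color,Supplier} takes values {(851, j), (858, k)} — violation
Weight=E20: 1 row → {Color,Supplier} = (859, j) ✓
Weight=E91: 1 row → {Color,Supplier} = (864, m) ✓
Weight=E40: 1 row → {Color,Supplier} = (848, m) ✓
Weight=E52: 1 row → {Color,Supplier} = (857, u) ✓
Weight=E64: 2 rows → {Color,Supplier} = (864, p), (864, p) ✓
Weight=E31: 1 row → {Color,Supplier} = (854, j) ✓
Weight=E95: 1 row → {Color,Supplier} = (858, t) ✓
Weight=E45: 1 row → {Color,Supplier} = (861, q) ✓
Two rows agree on Weight but differ on {Color, Supplier}, so Weight -> {Color, Supplier} does not hold.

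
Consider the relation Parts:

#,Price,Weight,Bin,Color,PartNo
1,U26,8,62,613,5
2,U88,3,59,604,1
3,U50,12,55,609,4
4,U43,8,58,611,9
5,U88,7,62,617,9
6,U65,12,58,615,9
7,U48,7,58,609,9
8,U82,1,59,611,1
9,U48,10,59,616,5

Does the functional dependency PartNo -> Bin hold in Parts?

PartNo=5: rows 1, 9 → Bin takes values {62, 59} — violation
PartNo=1: rows 2, 8 → Bin = 59, 59 ✓
PartNo=4: row 3 → Bin = 55 ✓
PartNo=9: rows 4, 5, 6, 7 → Bin takes values {58, 62} — violation
Two rows agree on PartNo but differ on Bin, so PartNo -> Bin does not hold.

No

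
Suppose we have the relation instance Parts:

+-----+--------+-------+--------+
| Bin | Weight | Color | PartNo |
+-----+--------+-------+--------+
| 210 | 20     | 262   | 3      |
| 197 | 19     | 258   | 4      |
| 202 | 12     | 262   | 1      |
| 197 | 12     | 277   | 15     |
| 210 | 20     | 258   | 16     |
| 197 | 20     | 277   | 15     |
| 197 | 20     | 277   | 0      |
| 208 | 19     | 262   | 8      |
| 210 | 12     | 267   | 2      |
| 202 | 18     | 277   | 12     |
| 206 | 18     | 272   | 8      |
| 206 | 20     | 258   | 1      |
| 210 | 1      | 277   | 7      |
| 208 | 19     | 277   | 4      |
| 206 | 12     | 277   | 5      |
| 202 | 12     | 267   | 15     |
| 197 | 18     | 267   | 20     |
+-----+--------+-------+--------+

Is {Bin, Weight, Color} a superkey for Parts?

No

Two distinct rows share (Bin=197, Weight=20, Color=277), so {Bin, Weight, Color} does not determine every attribute — not a superkey.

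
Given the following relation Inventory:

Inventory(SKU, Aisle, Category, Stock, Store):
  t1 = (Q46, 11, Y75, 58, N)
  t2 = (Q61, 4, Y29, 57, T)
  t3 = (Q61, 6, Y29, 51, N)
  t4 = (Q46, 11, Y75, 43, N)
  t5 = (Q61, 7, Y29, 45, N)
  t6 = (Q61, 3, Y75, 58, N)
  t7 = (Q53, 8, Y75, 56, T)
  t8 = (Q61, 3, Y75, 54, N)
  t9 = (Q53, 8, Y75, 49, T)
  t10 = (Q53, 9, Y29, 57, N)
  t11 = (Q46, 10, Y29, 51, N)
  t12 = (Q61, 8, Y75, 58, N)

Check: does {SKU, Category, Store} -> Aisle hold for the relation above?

No

(SKU=Q46, Category=Y75, Store=N): rows 1, 4 → Aisle = 11, 11 ✓
(SKU=Q61, Category=Y29, Store=T): row 2 → Aisle = 4 ✓
(SKU=Q61, Category=Y29, Store=N): rows 3, 5 → Aisle takes values {6, 7} — violation
(SKU=Q61, Category=Y75, Store=N): rows 6, 8, 12 → Aisle takes values {3, 8} — violation
(SKU=Q53, Category=Y75, Store=T): rows 7, 9 → Aisle = 8, 8 ✓
(SKU=Q53, Category=Y29, Store=N): row 10 → Aisle = 9 ✓
(SKU=Q46, Category=Y29, Store=N): row 11 → Aisle = 10 ✓
Two rows agree on {SKU, Category, Store} but differ on Aisle, so {SKU, Category, Store} -> Aisle does not hold.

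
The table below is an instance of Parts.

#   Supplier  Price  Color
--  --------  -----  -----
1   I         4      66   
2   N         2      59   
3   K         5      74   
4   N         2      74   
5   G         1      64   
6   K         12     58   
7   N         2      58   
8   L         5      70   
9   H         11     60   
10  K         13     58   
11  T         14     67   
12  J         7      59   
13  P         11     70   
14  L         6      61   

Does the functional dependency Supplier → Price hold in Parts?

Supplier=I: row 1 → Price = 4 ✓
Supplier=N: rows 2, 4, 7 → Price = 2, 2, 2 ✓
Supplier=K: rows 3, 6, 10 → Price takes values {5, 12, 13} — violation
Supplier=G: row 5 → Price = 1 ✓
Supplier=L: rows 8, 14 → Price takes values {5, 6} — violation
Supplier=H: row 9 → Price = 11 ✓
Supplier=T: row 11 → Price = 14 ✓
Supplier=J: row 12 → Price = 7 ✓
Supplier=P: row 13 → Price = 11 ✓
Two rows agree on Supplier but differ on Price, so Supplier → Price does not hold.

No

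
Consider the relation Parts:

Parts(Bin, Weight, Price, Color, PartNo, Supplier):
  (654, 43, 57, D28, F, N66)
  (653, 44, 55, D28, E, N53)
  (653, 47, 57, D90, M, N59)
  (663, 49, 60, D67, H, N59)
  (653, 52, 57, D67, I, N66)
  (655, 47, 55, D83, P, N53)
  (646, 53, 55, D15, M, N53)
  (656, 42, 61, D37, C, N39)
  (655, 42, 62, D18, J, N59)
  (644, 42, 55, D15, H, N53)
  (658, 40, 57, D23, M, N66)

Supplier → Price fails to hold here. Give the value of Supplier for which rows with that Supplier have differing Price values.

Supplier=N66: 3 rows → Price = 57, 57, 57 ✓
Supplier=N53: 4 rows → Price = 55, 55, 55, 55 ✓
Supplier=N59: 3 rows → Price takes values {57, 60, 62} — violation
Supplier=N39: 1 row → Price = 61 ✓
The only Supplier value with inconsistent Price is Supplier=N59.

N59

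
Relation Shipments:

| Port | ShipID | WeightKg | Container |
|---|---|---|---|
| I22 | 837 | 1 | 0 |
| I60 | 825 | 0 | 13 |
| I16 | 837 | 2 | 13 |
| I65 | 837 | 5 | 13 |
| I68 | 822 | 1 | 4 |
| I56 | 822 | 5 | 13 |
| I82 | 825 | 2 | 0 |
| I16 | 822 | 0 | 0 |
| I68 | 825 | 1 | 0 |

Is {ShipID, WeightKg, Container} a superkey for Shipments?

Yes

All 9 rows have distinct {ShipID, WeightKg, Container} values, so {ShipID, WeightKg, Container} → (all attributes) holds and {ShipID, WeightKg, Container} is a superkey.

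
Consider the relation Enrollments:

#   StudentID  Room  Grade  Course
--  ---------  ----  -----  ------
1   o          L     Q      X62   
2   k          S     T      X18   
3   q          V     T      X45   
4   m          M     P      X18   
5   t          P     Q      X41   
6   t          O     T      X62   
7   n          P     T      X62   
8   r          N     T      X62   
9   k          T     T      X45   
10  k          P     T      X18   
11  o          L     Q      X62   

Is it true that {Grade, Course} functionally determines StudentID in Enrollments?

(Grade=Q, Course=X62): rows 1, 11 → StudentID = o, o ✓
(Grade=T, Course=X18): rows 2, 10 → StudentID = k, k ✓
(Grade=T, Course=X45): rows 3, 9 → StudentID takes values {q, k} — violation
(Grade=P, Course=X18): row 4 → StudentID = m ✓
(Grade=Q, Course=X41): row 5 → StudentID = t ✓
(Grade=T, Course=X62): rows 6, 7, 8 → StudentID takes values {t, n, r} — violation
Two rows agree on {Grade, Course} but differ on StudentID, so {Grade, Course} → StudentID does not hold.

No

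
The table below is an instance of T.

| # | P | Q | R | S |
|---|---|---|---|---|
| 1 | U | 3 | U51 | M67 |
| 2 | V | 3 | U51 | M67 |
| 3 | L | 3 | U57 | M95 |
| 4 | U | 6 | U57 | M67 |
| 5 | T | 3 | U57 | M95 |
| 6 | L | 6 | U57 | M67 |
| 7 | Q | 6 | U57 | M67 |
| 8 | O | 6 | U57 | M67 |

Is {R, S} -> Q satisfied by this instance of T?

Yes

(R=U51, S=M67): rows 1, 2 → Q = 3, 3 ✓
(R=U57, S=M95): rows 3, 5 → Q = 3, 3 ✓
(R=U57, S=M67): rows 4, 6, 7, 8 → Q = 6, 6, 6, 6 ✓
Every {R, S} value is associated with a single Q value, so {R, S} -> Q holds.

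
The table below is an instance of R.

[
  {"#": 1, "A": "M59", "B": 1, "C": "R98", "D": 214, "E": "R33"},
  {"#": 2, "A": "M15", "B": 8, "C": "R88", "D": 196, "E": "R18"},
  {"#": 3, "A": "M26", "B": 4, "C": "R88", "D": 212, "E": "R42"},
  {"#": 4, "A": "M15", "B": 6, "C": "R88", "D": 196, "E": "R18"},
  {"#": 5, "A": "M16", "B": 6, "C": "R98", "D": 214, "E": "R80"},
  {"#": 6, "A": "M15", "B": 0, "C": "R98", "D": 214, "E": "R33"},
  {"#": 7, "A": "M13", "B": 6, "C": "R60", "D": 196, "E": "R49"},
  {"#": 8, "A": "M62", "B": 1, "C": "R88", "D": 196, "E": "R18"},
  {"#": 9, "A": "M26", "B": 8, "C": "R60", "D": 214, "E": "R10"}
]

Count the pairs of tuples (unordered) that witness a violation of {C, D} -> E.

(C=R98, D=214): violating pairs (1,5), (5,6) — 2 pairs.
(C=R88, D=196): all 3 rows agree on E — 0 pairs.

2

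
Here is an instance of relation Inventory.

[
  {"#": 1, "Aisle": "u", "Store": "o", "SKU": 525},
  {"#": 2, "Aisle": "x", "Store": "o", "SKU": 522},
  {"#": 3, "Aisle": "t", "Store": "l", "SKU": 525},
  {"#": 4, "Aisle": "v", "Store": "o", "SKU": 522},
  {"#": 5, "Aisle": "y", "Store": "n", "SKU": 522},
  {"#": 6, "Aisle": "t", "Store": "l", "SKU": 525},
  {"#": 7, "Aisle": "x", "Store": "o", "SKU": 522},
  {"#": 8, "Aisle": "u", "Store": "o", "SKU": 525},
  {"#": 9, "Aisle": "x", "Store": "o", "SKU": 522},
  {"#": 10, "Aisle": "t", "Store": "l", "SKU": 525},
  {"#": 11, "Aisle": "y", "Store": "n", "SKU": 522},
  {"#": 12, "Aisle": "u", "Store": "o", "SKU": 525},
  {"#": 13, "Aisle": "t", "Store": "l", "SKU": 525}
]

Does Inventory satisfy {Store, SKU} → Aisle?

(Store=o, SKU=525): rows 1, 8, 12 → Aisle = u, u, u ✓
(Store=o, SKU=522): rows 2, 4, 7, 9 → Aisle takes values {x, v} — violation
(Store=l, SKU=525): rows 3, 6, 10, 13 → Aisle = t, t, t, t ✓
(Store=n, SKU=522): rows 5, 11 → Aisle = y, y ✓
Two rows agree on {Store, SKU} but differ on Aisle, so {Store, SKU} → Aisle does not hold.

No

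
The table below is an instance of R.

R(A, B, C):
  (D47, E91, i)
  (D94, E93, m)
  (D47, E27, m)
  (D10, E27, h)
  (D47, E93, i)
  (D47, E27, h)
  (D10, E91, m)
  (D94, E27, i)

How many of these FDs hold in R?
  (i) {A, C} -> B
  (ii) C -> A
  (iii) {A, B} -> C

(i) {A, C} -> B: (A=D47, C=i): 2 rows → B takes values {E91, E93} — violation — fails.
(ii) C -> A: C=i: 3 rows → A takes values {D47, D94} — violation; C=m: 3 rows → A takes values {D94, D47, D10} — violation; C=h: 2 rows → A takes values {D10, D47} — violation — fails.
(iii) {A, B} -> C: (A=D47, B=E27): 2 rows → C takes values {m, h} — violation — fails.
None of the 3 dependencies hold.

0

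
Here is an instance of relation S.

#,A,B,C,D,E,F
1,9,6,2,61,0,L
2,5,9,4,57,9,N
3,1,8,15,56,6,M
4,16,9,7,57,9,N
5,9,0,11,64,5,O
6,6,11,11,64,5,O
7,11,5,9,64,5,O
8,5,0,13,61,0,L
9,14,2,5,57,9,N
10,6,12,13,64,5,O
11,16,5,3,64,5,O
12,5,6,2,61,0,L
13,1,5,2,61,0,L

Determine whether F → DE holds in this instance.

F=L: rows 1, 8, 12, 13 → {D,E} = (61, 0), (61, 0), (61, 0), (61, 0) ✓
F=N: rows 2, 4, 9 → {D,E} = (57, 9), (57, 9), (57, 9) ✓
F=M: row 3 → {D,E} = (56, 6) ✓
F=O: rows 5, 6, 7, 10, 11 → {D,E} = (64, 5), (64, 5), (64, 5), (64, 5), (64, 5) ✓
Every F value is associated with a single DE value, so F → DE holds.

Yes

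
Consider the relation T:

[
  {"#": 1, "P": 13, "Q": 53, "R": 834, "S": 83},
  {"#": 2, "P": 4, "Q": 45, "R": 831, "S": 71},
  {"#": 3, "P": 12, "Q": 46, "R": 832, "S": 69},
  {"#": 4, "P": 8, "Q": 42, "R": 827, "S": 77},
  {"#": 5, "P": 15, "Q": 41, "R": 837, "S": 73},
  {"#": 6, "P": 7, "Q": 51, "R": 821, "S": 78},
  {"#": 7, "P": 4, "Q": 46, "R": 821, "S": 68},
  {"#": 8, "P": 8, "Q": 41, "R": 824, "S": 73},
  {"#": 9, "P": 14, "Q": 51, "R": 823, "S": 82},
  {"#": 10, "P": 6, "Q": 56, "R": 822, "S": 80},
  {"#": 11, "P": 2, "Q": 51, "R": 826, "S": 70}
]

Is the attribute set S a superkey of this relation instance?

No

Rows 5 and 8 have the same S value S=73 but are distinct tuples, so S does not determine every attribute — not a superkey.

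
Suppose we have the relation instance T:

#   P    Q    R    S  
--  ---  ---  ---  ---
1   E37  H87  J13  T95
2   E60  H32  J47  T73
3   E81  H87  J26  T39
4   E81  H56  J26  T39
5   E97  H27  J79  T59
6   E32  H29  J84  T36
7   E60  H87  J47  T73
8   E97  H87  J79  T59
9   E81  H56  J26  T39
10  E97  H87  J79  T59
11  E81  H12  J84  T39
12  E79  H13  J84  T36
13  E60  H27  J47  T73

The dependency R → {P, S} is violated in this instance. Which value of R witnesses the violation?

R=J13: row 1 → {P,S} = (E37, T95) ✓
R=J47: rows 2, 7, 13 → {P,S} = (E60, T73), (E60, T73), (E60, T73) ✓
R=J26: rows 3, 4, 9 → {P,S} = (E81, T39), (E81, T39), (E81, T39) ✓
R=J79: rows 5, 8, 10 → {P,S} = (E97, T59), (E97, T59), (E97, T59) ✓
R=J84: rows 6, 11, 12 → {P,S} takes values {(E32, T36), (E81, T39), (E79, T36)} — violation
The only R value with inconsistent RHS is R=J84.

J84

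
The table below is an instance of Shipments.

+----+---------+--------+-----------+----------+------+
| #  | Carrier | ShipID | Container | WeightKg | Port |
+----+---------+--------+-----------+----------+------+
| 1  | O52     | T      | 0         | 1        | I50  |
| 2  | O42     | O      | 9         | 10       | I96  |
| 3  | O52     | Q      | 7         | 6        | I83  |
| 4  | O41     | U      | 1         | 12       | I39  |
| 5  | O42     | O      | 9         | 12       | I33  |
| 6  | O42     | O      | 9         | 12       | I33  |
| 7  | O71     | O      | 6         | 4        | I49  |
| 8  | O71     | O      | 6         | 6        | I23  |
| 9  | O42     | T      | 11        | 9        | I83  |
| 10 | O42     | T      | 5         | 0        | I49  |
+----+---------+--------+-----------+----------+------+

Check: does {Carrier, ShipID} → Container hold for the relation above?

No

(Carrier=O52, ShipID=T): row 1 → Container = 0 ✓
(Carrier=O42, ShipID=O): rows 2, 5, 6 → Container = 9, 9, 9 ✓
(Carrier=O52, ShipID=Q): row 3 → Container = 7 ✓
(Carrier=O41, ShipID=U): row 4 → Container = 1 ✓
(Carrier=O71, ShipID=O): rows 7, 8 → Container = 6, 6 ✓
(Carrier=O42, ShipID=T): rows 9, 10 → Container takes values {11, 5} — violation
Two rows agree on {Carrier, ShipID} but differ on Container, so {Carrier, ShipID} → Container does not hold.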